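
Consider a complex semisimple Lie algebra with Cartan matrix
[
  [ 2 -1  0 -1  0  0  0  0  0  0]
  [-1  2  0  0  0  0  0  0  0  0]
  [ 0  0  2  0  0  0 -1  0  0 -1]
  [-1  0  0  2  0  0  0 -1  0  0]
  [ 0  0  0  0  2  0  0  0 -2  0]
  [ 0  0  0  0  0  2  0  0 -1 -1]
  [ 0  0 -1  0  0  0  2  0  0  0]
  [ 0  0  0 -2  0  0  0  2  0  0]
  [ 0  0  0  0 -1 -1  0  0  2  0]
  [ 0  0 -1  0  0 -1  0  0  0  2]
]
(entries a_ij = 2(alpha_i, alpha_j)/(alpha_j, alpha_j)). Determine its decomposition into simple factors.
C_4 ⊕ C_6

The diagram associated to this matrix has two connected components: the simple roots {alpha_1, alpha_2, alpha_4, alpha_8} form a chain of 4 nodes with a double edge at one end; the terminal node there is the unique long simple root (C_4), and {alpha_3, alpha_5, alpha_6, alpha_7, alpha_9, alpha_10} form a chain of 6 nodes with a double edge at one end; the terminal node there is the unique long simple root (C_6). A semisimple Lie algebra decomposes uniquely as the direct sum of simple ideals, one per connected component of its Dynkin diagram, so g ≅ C_4 ⊕ C_6 (dimension 36 + 78 = 114).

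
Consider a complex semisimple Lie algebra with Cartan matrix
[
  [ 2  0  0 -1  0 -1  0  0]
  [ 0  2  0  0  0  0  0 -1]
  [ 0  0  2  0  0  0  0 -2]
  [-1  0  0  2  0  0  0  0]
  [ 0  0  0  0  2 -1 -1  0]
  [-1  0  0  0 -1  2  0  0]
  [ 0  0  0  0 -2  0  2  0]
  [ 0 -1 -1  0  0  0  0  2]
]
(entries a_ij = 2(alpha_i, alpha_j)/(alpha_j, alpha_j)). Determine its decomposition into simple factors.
C_3 ⊕ C_5

The diagram associated to this matrix has two connected components: the simple roots {alpha_2, alpha_3, alpha_8} form a chain of 3 nodes with a double edge at one end; the terminal node there is the unique long simple root (C_3), and {alpha_1, alpha_4, alpha_5, alpha_6, alpha_7} form a chain of 5 nodes with a double edge at one end; the terminal node there is the unique long simple root (C_5). A semisimple Lie algebra decomposes uniquely as the direct sum of simple ideals, one per connected component of its Dynkin diagram, so g ≅ C_3 ⊕ C_5 (dimension 21 + 55 = 76).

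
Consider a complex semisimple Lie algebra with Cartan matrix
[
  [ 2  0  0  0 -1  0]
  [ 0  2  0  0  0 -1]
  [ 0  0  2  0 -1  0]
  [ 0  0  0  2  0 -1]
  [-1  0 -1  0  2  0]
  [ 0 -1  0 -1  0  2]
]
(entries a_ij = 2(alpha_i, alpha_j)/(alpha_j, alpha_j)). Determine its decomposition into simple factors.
A_3 ⊕ A_3

The diagram associated to this matrix has two connected components: the simple roots {alpha_1, alpha_3, alpha_5} form a chain of 3 nodes with single edges (A_3), and {alpha_2, alpha_4, alpha_6} form a chain of 3 nodes with single edges (A_3). A semisimple Lie algebra decomposes uniquely as the direct sum of simple ideals, one per connected component of its Dynkin diagram, so g ≅ A_3 ⊕ A_3 (dimension 15 + 15 = 30).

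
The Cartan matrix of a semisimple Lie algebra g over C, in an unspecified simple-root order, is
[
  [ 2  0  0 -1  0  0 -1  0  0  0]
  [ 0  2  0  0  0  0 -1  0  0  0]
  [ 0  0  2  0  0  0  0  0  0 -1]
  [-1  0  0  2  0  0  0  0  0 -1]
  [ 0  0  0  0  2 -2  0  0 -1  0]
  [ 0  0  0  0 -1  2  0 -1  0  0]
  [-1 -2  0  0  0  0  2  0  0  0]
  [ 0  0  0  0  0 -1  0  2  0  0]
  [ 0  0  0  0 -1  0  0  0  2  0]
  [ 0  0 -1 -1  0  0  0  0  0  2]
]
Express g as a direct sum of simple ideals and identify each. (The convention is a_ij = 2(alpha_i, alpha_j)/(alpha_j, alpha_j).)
The diagram associated to this matrix has two connected components: the simple roots {alpha_1, alpha_2, alpha_3, alpha_4, alpha_7, alpha_10} form a chain of 6 nodes with a double edge at one end; the terminal node there is the unique short simple root (B_6), and {alpha_5, alpha_6, alpha_8, alpha_9} form a chain of 4 nodes with a double edge between the middle two (F_4). A semisimple Lie algebra decomposes uniquely as the direct sum of simple ideals, one per connected component of its Dynkin diagram, so g ≅ B_6 ⊕ F_4 (dimension 78 + 52 = 130).

B_6 (so(13)) + F_4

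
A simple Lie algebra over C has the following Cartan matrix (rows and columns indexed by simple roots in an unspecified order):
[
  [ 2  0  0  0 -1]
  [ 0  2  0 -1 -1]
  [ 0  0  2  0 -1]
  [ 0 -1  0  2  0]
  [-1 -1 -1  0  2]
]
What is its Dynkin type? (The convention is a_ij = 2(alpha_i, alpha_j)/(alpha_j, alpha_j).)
The matrix has rank 5 with 2's on the diagonal. Reading the off-diagonal entries as Dynkin edges (a single edge where a_ij = a_ji = -1; a double or triple edge where a_ij * a_ji = 2 or 3), the diagram is a chain of 3 nodes with a fork of two nodes at one end (D_5). One simple-root ordering that puts it in standard form is (alpha_4, alpha_2, alpha_5, alpha_3, alpha_1). So the algebra is type D_5, i.e. so(10).

D5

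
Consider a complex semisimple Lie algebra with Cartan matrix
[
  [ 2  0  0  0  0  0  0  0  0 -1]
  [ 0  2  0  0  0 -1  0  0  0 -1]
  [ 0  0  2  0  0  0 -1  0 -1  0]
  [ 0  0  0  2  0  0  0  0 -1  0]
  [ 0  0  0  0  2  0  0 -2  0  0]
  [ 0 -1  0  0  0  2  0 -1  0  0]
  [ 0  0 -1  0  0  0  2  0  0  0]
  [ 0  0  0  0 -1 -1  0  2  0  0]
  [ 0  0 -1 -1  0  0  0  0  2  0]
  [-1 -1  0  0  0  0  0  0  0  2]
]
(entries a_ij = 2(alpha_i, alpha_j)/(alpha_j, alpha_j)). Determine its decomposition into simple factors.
The diagram associated to this matrix has two connected components: the simple roots {alpha_3, alpha_4, alpha_7, alpha_9} form a chain of 4 nodes with single edges (A_4), and {alpha_1, alpha_2, alpha_5, alpha_6, alpha_8, alpha_10} form a chain of 6 nodes with a double edge at one end; the terminal node there is the unique long simple root (C_6). A semisimple Lie algebra decomposes uniquely as the direct sum of simple ideals, one per connected component of its Dynkin diagram, so g ≅ A_4 ⊕ C_6 (dimension 24 + 78 = 102).

A_4 (sl(5)) + C_6 (sp(12))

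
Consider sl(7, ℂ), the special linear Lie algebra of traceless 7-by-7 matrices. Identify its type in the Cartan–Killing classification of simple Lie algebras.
This is sl(7), which has dimension 7^2 - 1 = 48 and rank 7 - 1 = 6 (a Cartan subalgebra is the diagonal traceless matrices). In the classification of classical Lie algebras, the special linear algebra sl(n+1) has type A_n; here n = 6, so the Dynkin diagram is a chain of 6 nodes with single edges (A_6). Hence the type is A_6.

type A_6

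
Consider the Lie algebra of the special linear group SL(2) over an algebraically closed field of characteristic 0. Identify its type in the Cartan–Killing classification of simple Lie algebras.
type A_1

This is sl(2), which has dimension 2^2 - 1 = 3 and rank 2 - 1 = 1 (a Cartan subalgebra is the diagonal traceless matrices). In the classification of classical Lie algebras, the special linear algebra sl(n+1) has type A_n; here n = 1, so the Dynkin diagram is a chain of 1 nodes with single edges (A_1). Hence the type is A_1.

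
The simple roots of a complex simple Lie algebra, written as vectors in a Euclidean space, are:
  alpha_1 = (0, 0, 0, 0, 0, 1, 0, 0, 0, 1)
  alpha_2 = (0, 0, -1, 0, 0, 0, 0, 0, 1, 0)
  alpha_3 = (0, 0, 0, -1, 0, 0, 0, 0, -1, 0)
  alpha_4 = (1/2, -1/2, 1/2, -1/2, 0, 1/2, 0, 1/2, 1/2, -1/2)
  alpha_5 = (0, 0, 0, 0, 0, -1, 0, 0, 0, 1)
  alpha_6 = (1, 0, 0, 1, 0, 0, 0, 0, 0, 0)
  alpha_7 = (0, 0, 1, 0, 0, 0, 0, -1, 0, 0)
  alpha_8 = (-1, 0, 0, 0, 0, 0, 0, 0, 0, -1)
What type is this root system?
E_8

Compute the Cartan integers a_ij = 2(alpha_i, alpha_j)/(alpha_j, alpha_j); the resulting 8x8 Cartan matrix is
[[2, 0, 0, 0, 0, 0, 0, -1], [0, 2, -1, 0, 0, 0, -1, 0], [0, -1, 2, 0, 0, -1, 0, 0], [0, 0, 0, 2, -1, 0, 0, 0], [0, 0, 0, -1, 2, 0, 0, -1], [0, 0, -1, 0, 0, 2, 0, -1], [0, -1, 0, 0, 0, 0, 2, 0], [-1, 0, 0, 0, -1, -1, 0, 2]].
All simple roots have the same length, so the diagram is simply laced. The associated Dynkin diagram is a chain of 7 nodes with one extra node attached to the third node from one end (E_8), so the type is E_8.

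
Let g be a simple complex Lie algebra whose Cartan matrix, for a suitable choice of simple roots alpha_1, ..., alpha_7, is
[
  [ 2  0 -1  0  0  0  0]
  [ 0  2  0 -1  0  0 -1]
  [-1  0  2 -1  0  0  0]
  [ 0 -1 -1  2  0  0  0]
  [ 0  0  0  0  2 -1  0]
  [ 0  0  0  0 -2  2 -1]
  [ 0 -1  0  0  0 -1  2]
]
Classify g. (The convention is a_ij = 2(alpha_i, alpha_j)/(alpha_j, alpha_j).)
The matrix has rank 7 with 2's on the diagonal. Reading the off-diagonal entries as Dynkin edges (a single edge where a_ij = a_ji = -1; a double or triple edge where a_ij * a_ji = 2 or 3), the diagram is a chain of 7 nodes with a double edge at one end; the terminal node there is the unique short simple root (B_7). One simple-root ordering that puts it in standard form is (alpha_1, alpha_3, alpha_4, alpha_2, alpha_7, alpha_6, alpha_5). So the algebra is type B_7, i.e. so(15).

B7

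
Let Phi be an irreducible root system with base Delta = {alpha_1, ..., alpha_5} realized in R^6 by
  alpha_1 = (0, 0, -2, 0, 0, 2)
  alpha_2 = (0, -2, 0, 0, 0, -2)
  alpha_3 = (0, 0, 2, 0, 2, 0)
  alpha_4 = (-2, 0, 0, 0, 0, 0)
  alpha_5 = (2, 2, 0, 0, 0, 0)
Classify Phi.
Compute the Cartan integers a_ij = 2(alpha_i, alpha_j)/(alpha_j, alpha_j); the resulting 5x5 Cartan matrix is
[[2, -1, -1, 0, 0], [-1, 2, 0, 0, -1], [-1, 0, 2, 0, 0], [0, 0, 0, 2, -1], [0, -1, 0, -2, 2]].
The roots have two lengths (squared-length ratio 2:1); the short ones are alpha_{4}. The associated Dynkin diagram is a chain of 5 nodes with a double edge at one end; the terminal node there is the unique short simple root (B_5), so the type is B_5 (the algebra so(11)).

type B_5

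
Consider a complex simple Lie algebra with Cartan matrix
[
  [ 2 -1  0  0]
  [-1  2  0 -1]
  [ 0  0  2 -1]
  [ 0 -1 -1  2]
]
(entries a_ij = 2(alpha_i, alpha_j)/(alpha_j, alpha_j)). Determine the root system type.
The matrix has rank 4 with 2's on the diagonal. Reading the off-diagonal entries as Dynkin edges (a single edge where a_ij = a_ji = -1; a double or triple edge where a_ij * a_ji = 2 or 3), the diagram is a chain of 4 nodes with single edges (A_4). One simple-root ordering that puts it in standard form is (alpha_3, alpha_4, alpha_2, alpha_1). So the algebra is type A_4, i.e. sl(5).

type A_4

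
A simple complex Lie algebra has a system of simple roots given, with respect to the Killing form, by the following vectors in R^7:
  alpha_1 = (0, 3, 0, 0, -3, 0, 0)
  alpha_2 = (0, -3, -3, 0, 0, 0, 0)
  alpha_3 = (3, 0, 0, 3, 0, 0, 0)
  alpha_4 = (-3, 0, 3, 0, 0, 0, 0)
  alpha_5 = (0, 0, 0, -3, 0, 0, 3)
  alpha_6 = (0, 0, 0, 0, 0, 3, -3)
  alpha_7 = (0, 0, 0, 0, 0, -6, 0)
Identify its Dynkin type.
Compute the Cartan integers a_ij = 2(alpha_i, alpha_j)/(alpha_j, alpha_j); the resulting 7x7 Cartan matrix is
[[2, -1, 0, 0, 0, 0, 0], [-1, 2, 0, -1, 0, 0, 0], [0, 0, 2, -1, -1, 0, 0], [0, -1, -1, 2, 0, 0, 0], [0, 0, -1, 0, 2, -1, 0], [0, 0, 0, 0, -1, 2, -1], [0, 0, 0, 0, 0, -2, 2]].
The roots have two lengths (squared-length ratio 2:1); the short ones are alpha_{1,2,3,4,5,6}. The associated Dynkin diagram is a chain of 7 nodes with a double edge at one end; the terminal node there is the unique long simple root (C_7), so the type is C_7 (the algebra sp(14)).

C_7 (sp(14))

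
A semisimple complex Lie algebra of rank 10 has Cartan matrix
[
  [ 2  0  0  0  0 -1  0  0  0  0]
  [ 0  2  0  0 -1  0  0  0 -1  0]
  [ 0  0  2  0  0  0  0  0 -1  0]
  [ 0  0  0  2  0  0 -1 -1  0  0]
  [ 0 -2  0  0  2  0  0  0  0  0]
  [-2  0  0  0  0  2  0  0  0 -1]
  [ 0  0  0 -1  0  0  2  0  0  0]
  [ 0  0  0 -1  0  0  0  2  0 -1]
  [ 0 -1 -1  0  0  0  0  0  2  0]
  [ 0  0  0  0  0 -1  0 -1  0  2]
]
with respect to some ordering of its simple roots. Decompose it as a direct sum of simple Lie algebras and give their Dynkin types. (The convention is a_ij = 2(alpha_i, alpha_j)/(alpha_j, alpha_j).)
The diagram associated to this matrix has two connected components: the simple roots {alpha_1, alpha_4, alpha_6, alpha_7, alpha_8, alpha_10} form a chain of 6 nodes with a double edge at one end; the terminal node there is the unique short simple root (B_6), and {alpha_2, alpha_3, alpha_5, alpha_9} form a chain of 4 nodes with a double edge at one end; the terminal node there is the unique long simple root (C_4). A semisimple Lie algebra decomposes uniquely as the direct sum of simple ideals, one per connected component of its Dynkin diagram, so g ≅ B_6 ⊕ C_4 (dimension 78 + 36 = 114).

B_6 (so(13)) + C_4 (sp(8))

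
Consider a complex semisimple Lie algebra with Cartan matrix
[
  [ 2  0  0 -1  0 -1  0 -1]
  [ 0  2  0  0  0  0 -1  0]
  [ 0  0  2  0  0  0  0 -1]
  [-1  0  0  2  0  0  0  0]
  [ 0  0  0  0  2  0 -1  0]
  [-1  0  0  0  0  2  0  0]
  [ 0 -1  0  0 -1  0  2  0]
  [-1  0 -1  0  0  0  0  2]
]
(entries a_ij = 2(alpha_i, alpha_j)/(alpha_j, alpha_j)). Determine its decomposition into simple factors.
The diagram associated to this matrix has two connected components: the simple roots {alpha_2, alpha_5, alpha_7} form a chain of 3 nodes with single edges (A_3), and {alpha_1, alpha_3, alpha_4, alpha_6, alpha_8} form a chain of 3 nodes with a fork of two nodes at one end (D_5). A semisimple Lie algebra decomposes uniquely as the direct sum of simple ideals, one per connected component of its Dynkin diagram, so g ≅ A_3 ⊕ D_5 (dimension 15 + 45 = 60).

A_3 ⊕ D_5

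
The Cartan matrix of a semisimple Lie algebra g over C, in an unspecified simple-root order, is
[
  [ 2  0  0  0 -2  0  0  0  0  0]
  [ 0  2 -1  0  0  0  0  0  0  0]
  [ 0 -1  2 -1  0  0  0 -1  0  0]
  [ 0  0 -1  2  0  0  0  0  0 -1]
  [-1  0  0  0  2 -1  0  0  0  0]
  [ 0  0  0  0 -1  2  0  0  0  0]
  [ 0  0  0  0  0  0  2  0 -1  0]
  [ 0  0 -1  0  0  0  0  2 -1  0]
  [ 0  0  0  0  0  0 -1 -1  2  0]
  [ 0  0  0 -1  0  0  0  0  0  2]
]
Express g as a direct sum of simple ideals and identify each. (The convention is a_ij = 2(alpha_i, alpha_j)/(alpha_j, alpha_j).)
C_3 + E_7

The diagram associated to this matrix has two connected components: the simple roots {alpha_1, alpha_5, alpha_6} form a chain of 3 nodes with a double edge at one end; the terminal node there is the unique long simple root (C_3), and {alpha_2, alpha_3, alpha_4, alpha_7, alpha_8, alpha_9, alpha_10} form a chain of 6 nodes with one extra node attached to the third node from one end (E_7). A semisimple Lie algebra decomposes uniquely as the direct sum of simple ideals, one per connected component of its Dynkin diagram, so g ≅ C_3 ⊕ E_7 (dimension 21 + 133 = 154).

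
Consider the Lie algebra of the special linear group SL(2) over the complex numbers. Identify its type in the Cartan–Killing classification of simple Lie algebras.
This is sl(2), which has dimension 2^2 - 1 = 3 and rank 2 - 1 = 1 (a Cartan subalgebra is the diagonal traceless matrices). In the classification of classical Lie algebras, the special linear algebra sl(n+1) has type A_n; here n = 1, so the Dynkin diagram is a chain of 1 nodes with single edges (A_1). Hence the type is A_1.

A_1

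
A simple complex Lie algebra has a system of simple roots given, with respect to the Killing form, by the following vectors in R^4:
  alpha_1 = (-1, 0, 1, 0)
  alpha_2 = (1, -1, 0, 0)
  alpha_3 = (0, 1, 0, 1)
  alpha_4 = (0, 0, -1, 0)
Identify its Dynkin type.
Compute the Cartan integers a_ij = 2(alpha_i, alpha_j)/(alpha_j, alpha_j); the resulting 4x4 Cartan matrix is
[[2, -1, 0, -2], [-1, 2, -1, 0], [0, -1, 2, 0], [-1, 0, 0, 2]].
The roots have two lengths (squared-length ratio 2:1); the short ones are alpha_{4}. The associated Dynkin diagram is a chain of 4 nodes with a double edge at one end; the terminal node there is the unique short simple root (B_4), so the type is B_4 (the algebra so(9)).

type B_4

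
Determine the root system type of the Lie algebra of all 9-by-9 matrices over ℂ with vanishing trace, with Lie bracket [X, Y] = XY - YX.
This is sl(9), which has dimension 9^2 - 1 = 80 and rank 9 - 1 = 8 (a Cartan subalgebra is the diagonal traceless matrices). In the classification of classical Lie algebras, the special linear algebra sl(n+1) has type A_n; here n = 8, so the Dynkin diagram is a chain of 8 nodes with single edges (A_8). Hence the type is A_8.

type A_8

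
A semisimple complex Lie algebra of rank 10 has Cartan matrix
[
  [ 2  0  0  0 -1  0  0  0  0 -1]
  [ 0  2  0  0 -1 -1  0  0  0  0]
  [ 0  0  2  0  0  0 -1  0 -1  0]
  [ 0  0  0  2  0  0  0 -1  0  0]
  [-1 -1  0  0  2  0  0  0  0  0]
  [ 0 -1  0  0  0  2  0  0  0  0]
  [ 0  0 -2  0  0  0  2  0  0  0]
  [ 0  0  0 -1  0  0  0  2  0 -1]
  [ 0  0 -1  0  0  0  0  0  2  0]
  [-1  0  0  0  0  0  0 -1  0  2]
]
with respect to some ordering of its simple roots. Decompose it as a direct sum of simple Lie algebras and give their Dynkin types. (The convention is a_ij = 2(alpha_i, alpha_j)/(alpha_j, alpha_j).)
The diagram associated to this matrix has two connected components: the simple roots {alpha_1, alpha_2, alpha_4, alpha_5, alpha_6, alpha_8, alpha_10} form a chain of 7 nodes with single edges (A_7), and {alpha_3, alpha_7, alpha_9} form a chain of 3 nodes with a double edge at one end; the terminal node there is the unique long simple root (C_3). A semisimple Lie algebra decomposes uniquely as the direct sum of simple ideals, one per connected component of its Dynkin diagram, so g ≅ A_7 ⊕ C_3 (dimension 63 + 21 = 84).

A_7 + C_3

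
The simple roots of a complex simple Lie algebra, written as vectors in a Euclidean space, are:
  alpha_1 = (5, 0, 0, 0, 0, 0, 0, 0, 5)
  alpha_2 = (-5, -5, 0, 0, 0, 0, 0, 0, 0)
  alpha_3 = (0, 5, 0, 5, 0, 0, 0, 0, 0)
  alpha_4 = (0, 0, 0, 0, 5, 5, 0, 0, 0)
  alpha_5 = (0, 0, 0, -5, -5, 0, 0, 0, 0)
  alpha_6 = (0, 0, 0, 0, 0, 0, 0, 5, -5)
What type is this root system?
A_6

Compute the Cartan integers a_ij = 2(alpha_i, alpha_j)/(alpha_j, alpha_j); the resulting 6x6 Cartan matrix is
[[2, -1, 0, 0, 0, -1], [-1, 2, -1, 0, 0, 0], [0, -1, 2, 0, -1, 0], [0, 0, 0, 2, -1, 0], [0, 0, -1, -1, 2, 0], [-1, 0, 0, 0, 0, 2]].
All simple roots have the same length, so the diagram is simply laced. The associated Dynkin diagram is a chain of 6 nodes with single edges (A_6), so the type is A_6 (the algebra sl(7)).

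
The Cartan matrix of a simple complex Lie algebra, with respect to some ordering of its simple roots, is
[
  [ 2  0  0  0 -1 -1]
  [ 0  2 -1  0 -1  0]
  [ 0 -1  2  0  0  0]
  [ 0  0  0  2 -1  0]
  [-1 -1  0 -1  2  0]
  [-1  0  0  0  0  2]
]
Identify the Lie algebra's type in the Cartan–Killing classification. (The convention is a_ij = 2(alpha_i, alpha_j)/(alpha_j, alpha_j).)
type E_6

The matrix has rank 6 with 2's on the diagonal. Reading the off-diagonal entries as Dynkin edges (a single edge where a_ij = a_ji = -1; a double or triple edge where a_ij * a_ji = 2 or 3), the diagram is a chain of 5 nodes with one extra node attached to the third node from one end (E_6). One simple-root ordering that puts it in standard form is (alpha_3, alpha_4, alpha_2, alpha_5, alpha_1, alpha_6). So the algebra is type E_6.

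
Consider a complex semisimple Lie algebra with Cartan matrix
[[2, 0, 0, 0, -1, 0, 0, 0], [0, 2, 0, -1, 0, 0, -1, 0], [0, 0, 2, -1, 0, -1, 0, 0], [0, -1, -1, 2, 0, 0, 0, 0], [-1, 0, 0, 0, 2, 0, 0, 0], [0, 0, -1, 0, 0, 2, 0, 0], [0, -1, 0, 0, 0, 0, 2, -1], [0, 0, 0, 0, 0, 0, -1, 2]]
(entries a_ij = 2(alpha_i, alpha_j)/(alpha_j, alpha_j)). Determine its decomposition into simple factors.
The diagram associated to this matrix has two connected components: the simple roots {alpha_1, alpha_5} form a chain of 2 nodes with single edges (A_2), and {alpha_2, alpha_3, alpha_4, alpha_6, alpha_7, alpha_8} form a chain of 6 nodes with single edges (A_6). A semisimple Lie algebra decomposes uniquely as the direct sum of simple ideals, one per connected component of its Dynkin diagram, so g ≅ A_2 ⊕ A_6 (dimension 8 + 48 = 56).

A_2 (sl(3)) ⊕ A_6 (sl(7))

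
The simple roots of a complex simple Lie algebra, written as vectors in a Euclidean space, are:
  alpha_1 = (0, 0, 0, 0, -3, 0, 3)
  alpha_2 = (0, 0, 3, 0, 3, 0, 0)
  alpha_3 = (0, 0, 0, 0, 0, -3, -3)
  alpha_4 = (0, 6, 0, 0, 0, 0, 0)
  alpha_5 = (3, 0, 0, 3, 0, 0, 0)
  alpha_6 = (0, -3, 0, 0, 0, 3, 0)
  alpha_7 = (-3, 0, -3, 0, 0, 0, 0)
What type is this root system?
C_7

Compute the Cartan integers a_ij = 2(alpha_i, alpha_j)/(alpha_j, alpha_j); the resulting 7x7 Cartan matrix is
[[2, -1, -1, 0, 0, 0, 0], [-1, 2, 0, 0, 0, 0, -1], [-1, 0, 2, 0, 0, -1, 0], [0, 0, 0, 2, 0, -2, 0], [0, 0, 0, 0, 2, 0, -1], [0, 0, -1, -1, 0, 2, 0], [0, -1, 0, 0, -1, 0, 2]].
The roots have two lengths (squared-length ratio 2:1); the short ones are alpha_{1,2,3,5,6,7}. The associated Dynkin diagram is a chain of 7 nodes with a double edge at one end; the terminal node there is the unique long simple root (C_7), so the type is C_7 (the algebra sp(14)).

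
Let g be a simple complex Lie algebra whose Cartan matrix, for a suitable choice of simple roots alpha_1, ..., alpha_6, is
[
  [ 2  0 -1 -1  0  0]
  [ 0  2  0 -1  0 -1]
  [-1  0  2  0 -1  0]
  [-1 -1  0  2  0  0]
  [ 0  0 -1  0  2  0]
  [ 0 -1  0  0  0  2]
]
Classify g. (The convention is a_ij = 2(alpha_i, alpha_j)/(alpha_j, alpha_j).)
The matrix has rank 6 with 2's on the diagonal. Reading the off-diagonal entries as Dynkin edges (a single edge where a_ij = a_ji = -1; a double or triple edge where a_ij * a_ji = 2 or 3), the diagram is a chain of 6 nodes with single edges (A_6). One simple-root ordering that puts it in standard form is (alpha_5, alpha_3, alpha_1, alpha_4, alpha_2, alpha_6). So the algebra is type A_6, i.e. sl(7).

type A_6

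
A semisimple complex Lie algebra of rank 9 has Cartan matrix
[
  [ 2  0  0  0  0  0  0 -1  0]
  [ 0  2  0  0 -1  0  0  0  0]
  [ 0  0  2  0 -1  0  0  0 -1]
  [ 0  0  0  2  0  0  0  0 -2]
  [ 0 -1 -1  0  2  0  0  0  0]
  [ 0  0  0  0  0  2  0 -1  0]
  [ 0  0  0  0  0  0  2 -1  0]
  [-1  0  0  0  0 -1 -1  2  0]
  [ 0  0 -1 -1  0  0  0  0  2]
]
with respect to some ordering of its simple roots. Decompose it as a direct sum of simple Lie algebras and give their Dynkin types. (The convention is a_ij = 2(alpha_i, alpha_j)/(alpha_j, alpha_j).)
The diagram associated to this matrix has two connected components: the simple roots {alpha_2, alpha_3, alpha_4, alpha_5, alpha_9} form a chain of 5 nodes with a double edge at one end; the terminal node there is the unique long simple root (C_5), and {alpha_1, alpha_6, alpha_7, alpha_8} form a chain of 2 nodes with a fork of two nodes at one end (D_4). A semisimple Lie algebra decomposes uniquely as the direct sum of simple ideals, one per connected component of its Dynkin diagram, so g ≅ C_5 ⊕ D_4 (dimension 55 + 28 = 83).

C_5 (sp(10)) ⊕ D_4 (so(8))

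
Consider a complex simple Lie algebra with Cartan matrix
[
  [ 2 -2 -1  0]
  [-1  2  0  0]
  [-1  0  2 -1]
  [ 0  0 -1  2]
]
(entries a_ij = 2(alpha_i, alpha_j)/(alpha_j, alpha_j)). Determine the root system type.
B_4 (so(9))

The matrix has rank 4 with 2's on the diagonal. Reading the off-diagonal entries as Dynkin edges (a single edge where a_ij = a_ji = -1; a double or triple edge where a_ij * a_ji = 2 or 3), the diagram is a chain of 4 nodes with a double edge at one end; the terminal node there is the unique short simple root (B_4). One simple-root ordering that puts it in standard form is (alpha_4, alpha_3, alpha_1, alpha_2). So the algebra is type B_4, i.e. so(9).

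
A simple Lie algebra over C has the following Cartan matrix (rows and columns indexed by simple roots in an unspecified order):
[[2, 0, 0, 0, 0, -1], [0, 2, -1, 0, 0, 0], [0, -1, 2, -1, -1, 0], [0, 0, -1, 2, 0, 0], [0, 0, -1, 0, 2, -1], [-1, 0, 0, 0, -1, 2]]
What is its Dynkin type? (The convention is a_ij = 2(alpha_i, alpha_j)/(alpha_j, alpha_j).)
The matrix has rank 6 with 2's on the diagonal. Reading the off-diagonal entries as Dynkin edges (a single edge where a_ij = a_ji = -1; a double or triple edge where a_ij * a_ji = 2 or 3), the diagram is a chain of 4 nodes with a fork of two nodes at one end (D_6). One simple-root ordering that puts it in standard form is (alpha_1, alpha_6, alpha_5, alpha_3, alpha_4, alpha_2). So the algebra is type D_6, i.e. so(12).

type D_6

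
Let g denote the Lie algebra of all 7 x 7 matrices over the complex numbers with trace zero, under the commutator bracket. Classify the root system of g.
This is sl(7), which has dimension 7^2 - 1 = 48 and rank 7 - 1 = 6 (a Cartan subalgebra is the diagonal traceless matrices). In the classification of classical Lie algebras, the special linear algebra sl(n+1) has type A_n; here n = 6, so the Dynkin diagram is a chain of 6 nodes with single edges (A_6). Hence the type is A_6.

A_6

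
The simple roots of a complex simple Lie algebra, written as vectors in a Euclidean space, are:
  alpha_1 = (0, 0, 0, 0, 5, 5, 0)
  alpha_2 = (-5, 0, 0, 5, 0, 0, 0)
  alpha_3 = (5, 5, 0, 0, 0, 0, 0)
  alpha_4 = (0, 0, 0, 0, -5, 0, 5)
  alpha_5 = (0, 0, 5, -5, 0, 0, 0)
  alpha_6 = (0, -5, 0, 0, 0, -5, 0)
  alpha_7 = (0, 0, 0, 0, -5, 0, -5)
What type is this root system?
Compute the Cartan integers a_ij = 2(alpha_i, alpha_j)/(alpha_j, alpha_j); the resulting 7x7 Cartan matrix is
[[2, 0, 0, -1, 0, -1, -1], [0, 2, -1, 0, -1, 0, 0], [0, -1, 2, 0, 0, -1, 0], [-1, 0, 0, 2, 0, 0, 0], [0, -1, 0, 0, 2, 0, 0], [-1, 0, -1, 0, 0, 2, 0], [-1, 0, 0, 0, 0, 0, 2]].
All simple roots have the same length, so the diagram is simply laced. The associated Dynkin diagram is a chain of 5 nodes with a fork of two nodes at one end (D_7), so the type is D_7 (the algebra so(14)).

D_7 (so(14))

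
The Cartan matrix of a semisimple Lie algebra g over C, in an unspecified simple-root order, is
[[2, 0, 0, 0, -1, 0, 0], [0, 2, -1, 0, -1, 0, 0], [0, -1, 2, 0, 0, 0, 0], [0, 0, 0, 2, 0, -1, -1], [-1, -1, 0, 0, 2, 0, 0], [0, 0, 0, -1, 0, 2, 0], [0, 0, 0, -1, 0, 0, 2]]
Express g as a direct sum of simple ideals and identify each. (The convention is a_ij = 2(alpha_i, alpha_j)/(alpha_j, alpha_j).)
A_3 (sl(4)) ⊕ A_4 (sl(5))

The diagram associated to this matrix has two connected components: the simple roots {alpha_4, alpha_6, alpha_7} form a chain of 3 nodes with single edges (A_3), and {alpha_1, alpha_2, alpha_3, alpha_5} form a chain of 4 nodes with single edges (A_4). A semisimple Lie algebra decomposes uniquely as the direct sum of simple ideals, one per connected component of its Dynkin diagram, so g ≅ A_3 ⊕ A_4 (dimension 15 + 24 = 39).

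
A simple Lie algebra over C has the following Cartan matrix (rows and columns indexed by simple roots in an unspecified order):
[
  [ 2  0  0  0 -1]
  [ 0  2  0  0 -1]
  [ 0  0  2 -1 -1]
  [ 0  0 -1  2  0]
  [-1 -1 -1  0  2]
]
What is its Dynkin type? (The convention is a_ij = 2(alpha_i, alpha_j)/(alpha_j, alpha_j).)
D_5 (so(10))

The matrix has rank 5 with 2's on the diagonal. Reading the off-diagonal entries as Dynkin edges (a single edge where a_ij = a_ji = -1; a double or triple edge where a_ij * a_ji = 2 or 3), the diagram is a chain of 3 nodes with a fork of two nodes at one end (D_5). One simple-root ordering that puts it in standard form is (alpha_4, alpha_3, alpha_5, alpha_2, alpha_1). So the algebra is type D_5, i.e. so(10).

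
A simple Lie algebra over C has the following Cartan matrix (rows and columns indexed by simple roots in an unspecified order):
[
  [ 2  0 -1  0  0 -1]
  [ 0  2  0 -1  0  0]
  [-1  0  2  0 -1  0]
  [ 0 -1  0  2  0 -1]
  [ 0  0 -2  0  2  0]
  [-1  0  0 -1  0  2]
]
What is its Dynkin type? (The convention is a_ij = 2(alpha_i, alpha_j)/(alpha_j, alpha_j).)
C6

The matrix has rank 6 with 2's on the diagonal. Reading the off-diagonal entries as Dynkin edges (a single edge where a_ij = a_ji = -1; a double or triple edge where a_ij * a_ji = 2 or 3), the diagram is a chain of 6 nodes with a double edge at one end; the terminal node there is the unique long simple root (C_6). One simple-root ordering that puts it in standard form is (alpha_2, alpha_4, alpha_6, alpha_1, alpha_3, alpha_5). So the algebra is type C_6, i.e. sp(12).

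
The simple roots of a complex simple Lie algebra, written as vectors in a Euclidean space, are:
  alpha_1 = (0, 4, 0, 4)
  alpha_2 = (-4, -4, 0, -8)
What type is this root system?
G2

Compute the Cartan integers a_ij = 2(alpha_i, alpha_j)/(alpha_j, alpha_j); the resulting 2x2 Cartan matrix is
[[2, -1], [-3, 2]].
The roots have two lengths (squared-length ratio 3:1); the short ones are alpha_{1}. The associated Dynkin diagram is two nodes joined by a triple edge (G_2), so the type is G_2.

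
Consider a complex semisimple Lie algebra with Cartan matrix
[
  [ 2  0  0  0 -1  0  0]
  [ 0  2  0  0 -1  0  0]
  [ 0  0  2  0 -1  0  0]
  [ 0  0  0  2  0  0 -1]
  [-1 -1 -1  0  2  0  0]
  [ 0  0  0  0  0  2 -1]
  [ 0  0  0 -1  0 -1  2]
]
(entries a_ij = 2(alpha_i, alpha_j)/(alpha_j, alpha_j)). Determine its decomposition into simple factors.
The diagram associated to this matrix has two connected components: the simple roots {alpha_4, alpha_6, alpha_7} form a chain of 3 nodes with single edges (A_3), and {alpha_1, alpha_2, alpha_3, alpha_5} form a chain of 2 nodes with a fork of two nodes at one end (D_4). A semisimple Lie algebra decomposes uniquely as the direct sum of simple ideals, one per connected component of its Dynkin diagram, so g ≅ A_3 ⊕ D_4 (dimension 15 + 28 = 43).

A3 ⊕ D4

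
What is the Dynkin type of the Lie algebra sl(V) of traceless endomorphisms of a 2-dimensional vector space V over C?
This is sl(2), which has dimension 2^2 - 1 = 3 and rank 2 - 1 = 1 (a Cartan subalgebra is the diagonal traceless matrices). In the classification of classical Lie algebras, the special linear algebra sl(n+1) has type A_n; here n = 1, so the Dynkin diagram is a chain of 1 nodes with single edges (A_1). Hence the type is A_1.

A_1 (sl(2))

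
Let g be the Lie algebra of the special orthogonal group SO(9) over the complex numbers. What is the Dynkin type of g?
This is so(9) with 9 odd, which has dimension 9(9-1)/2 = 36 and rank (9-1)/2 = 4. In the classification of classical Lie algebras, the orthogonal algebra so(2n+1) in an odd number of variables has type B_n; here n = 4, so the Dynkin diagram is a chain of 4 nodes with a double edge at one end; the terminal node there is the unique short simple root (B_4). Hence the type is B_4.

B_4 (so(9))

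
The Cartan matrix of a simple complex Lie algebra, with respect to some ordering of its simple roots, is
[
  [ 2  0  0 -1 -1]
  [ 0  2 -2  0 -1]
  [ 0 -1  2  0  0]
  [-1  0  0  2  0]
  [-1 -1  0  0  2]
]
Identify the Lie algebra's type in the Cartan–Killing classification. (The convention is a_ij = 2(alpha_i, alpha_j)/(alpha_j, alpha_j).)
B_5

The matrix has rank 5 with 2's on the diagonal. Reading the off-diagonal entries as Dynkin edges (a single edge where a_ij = a_ji = -1; a double or triple edge where a_ij * a_ji = 2 or 3), the diagram is a chain of 5 nodes with a double edge at one end; the terminal node there is the unique short simple root (B_5). One simple-root ordering that puts it in standard form is (alpha_4, alpha_1, alpha_5, alpha_2, alpha_3). So the algebra is type B_5, i.e. so(11).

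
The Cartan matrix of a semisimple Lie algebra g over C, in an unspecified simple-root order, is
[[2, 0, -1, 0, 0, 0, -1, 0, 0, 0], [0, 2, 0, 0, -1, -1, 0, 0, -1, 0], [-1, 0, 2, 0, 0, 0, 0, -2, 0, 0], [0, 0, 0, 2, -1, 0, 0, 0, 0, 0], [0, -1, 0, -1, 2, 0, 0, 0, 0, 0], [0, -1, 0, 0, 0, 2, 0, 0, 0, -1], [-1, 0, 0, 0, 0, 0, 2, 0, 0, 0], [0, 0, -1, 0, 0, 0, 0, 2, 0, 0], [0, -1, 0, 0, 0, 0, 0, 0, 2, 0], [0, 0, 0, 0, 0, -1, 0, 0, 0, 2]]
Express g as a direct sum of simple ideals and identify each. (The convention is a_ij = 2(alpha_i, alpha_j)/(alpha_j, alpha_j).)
B_4 (so(9)) ⊕ E_6

The diagram associated to this matrix has two connected components: the simple roots {alpha_1, alpha_3, alpha_7, alpha_8} form a chain of 4 nodes with a double edge at one end; the terminal node there is the unique short simple root (B_4), and {alpha_2, alpha_4, alpha_5, alpha_6, alpha_9, alpha_10} form a chain of 5 nodes with one extra node attached to the third node from one end (E_6). A semisimple Lie algebra decomposes uniquely as the direct sum of simple ideals, one per connected component of its Dynkin diagram, so g ≅ B_4 ⊕ E_6 (dimension 36 + 78 = 114).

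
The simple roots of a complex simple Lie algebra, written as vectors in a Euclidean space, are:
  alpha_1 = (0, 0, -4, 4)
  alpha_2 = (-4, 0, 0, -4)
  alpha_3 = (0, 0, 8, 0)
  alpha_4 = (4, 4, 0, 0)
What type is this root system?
Compute the Cartan integers a_ij = 2(alpha_i, alpha_j)/(alpha_j, alpha_j); the resulting 4x4 Cartan matrix is
[[2, -1, -1, 0], [-1, 2, 0, -1], [-2, 0, 2, 0], [0, -1, 0, 2]].
The roots have two lengths (squared-length ratio 2:1); the short ones are alpha_{1,2,4}. The associated Dynkin diagram is a chain of 4 nodes with a double edge at one end; the terminal node there is the unique long simple root (C_4), so the type is C_4 (the algebra sp(8)).

C4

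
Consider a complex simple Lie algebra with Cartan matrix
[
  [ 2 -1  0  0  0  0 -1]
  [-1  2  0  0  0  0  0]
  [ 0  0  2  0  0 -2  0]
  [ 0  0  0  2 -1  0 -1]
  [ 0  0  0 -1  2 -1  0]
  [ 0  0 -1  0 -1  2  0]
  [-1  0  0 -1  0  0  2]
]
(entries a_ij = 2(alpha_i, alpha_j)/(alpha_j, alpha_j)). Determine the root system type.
The matrix has rank 7 with 2's on the diagonal. Reading the off-diagonal entries as Dynkin edges (a single edge where a_ij = a_ji = -1; a double or triple edge where a_ij * a_ji = 2 or 3), the diagram is a chain of 7 nodes with a double edge at one end; the terminal node there is the unique long simple root (C_7). One simple-root ordering that puts it in standard form is (alpha_2, alpha_1, alpha_7, alpha_4, alpha_5, alpha_6, alpha_3). So the algebra is type C_7, i.e. sp(14).

C_7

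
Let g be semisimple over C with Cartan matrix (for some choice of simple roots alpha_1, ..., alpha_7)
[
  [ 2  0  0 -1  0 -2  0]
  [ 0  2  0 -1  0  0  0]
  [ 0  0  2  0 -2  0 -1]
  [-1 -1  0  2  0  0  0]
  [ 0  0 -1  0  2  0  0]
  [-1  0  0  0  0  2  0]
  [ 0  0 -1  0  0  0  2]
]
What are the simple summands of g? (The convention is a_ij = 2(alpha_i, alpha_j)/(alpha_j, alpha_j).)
B3 ⊕ B4

The diagram associated to this matrix has two connected components: the simple roots {alpha_3, alpha_5, alpha_7} form a chain of 3 nodes with a double edge at one end; the terminal node there is the unique short simple root (B_3), and {alpha_1, alpha_2, alpha_4, alpha_6} form a chain of 4 nodes with a double edge at one end; the terminal node there is the unique short simple root (B_4). A semisimple Lie algebra decomposes uniquely as the direct sum of simple ideals, one per connected component of its Dynkin diagram, so g ≅ B_3 ⊕ B_4 (dimension 21 + 36 = 57).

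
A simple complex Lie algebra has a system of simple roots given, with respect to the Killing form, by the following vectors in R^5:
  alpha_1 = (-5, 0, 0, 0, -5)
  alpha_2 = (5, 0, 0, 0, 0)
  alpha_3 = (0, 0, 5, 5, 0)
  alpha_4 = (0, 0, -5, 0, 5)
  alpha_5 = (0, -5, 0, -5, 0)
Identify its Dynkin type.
B_5

Compute the Cartan integers a_ij = 2(alpha_i, alpha_j)/(alpha_j, alpha_j); the resulting 5x5 Cartan matrix is
[[2, -2, 0, -1, 0], [-1, 2, 0, 0, 0], [0, 0, 2, -1, -1], [-1, 0, -1, 2, 0], [0, 0, -1, 0, 2]].
The roots have two lengths (squared-length ratio 2:1); the short ones are alpha_{2}. The associated Dynkin diagram is a chain of 5 nodes with a double edge at one end; the terminal node there is the unique short simple root (B_5), so the type is B_5 (the algebra so(11)).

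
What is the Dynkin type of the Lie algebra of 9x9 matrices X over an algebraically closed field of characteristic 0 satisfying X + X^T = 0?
B_4 (so(9))

This is so(9) with 9 odd, which has dimension 9(9-1)/2 = 36 and rank (9-1)/2 = 4. In the classification of classical Lie algebras, the orthogonal algebra so(2n+1) in an odd number of variables has type B_n; here n = 4, so the Dynkin diagram is a chain of 4 nodes with a double edge at one end; the terminal node there is the unique short simple root (B_4). Hence the type is B_4.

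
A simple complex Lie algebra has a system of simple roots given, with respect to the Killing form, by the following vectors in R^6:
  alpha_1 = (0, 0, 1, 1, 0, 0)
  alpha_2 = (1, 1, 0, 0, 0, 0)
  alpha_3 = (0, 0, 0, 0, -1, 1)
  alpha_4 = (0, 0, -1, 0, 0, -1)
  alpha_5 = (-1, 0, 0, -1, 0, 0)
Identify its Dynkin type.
type A_5

Compute the Cartan integers a_ij = 2(alpha_i, alpha_j)/(alpha_j, alpha_j); the resulting 5x5 Cartan matrix is
[[2, 0, 0, -1, -1], [0, 2, 0, 0, -1], [0, 0, 2, -1, 0], [-1, 0, -1, 2, 0], [-1, -1, 0, 0, 2]].
All simple roots have the same length, so the diagram is simply laced. The associated Dynkin diagram is a chain of 5 nodes with single edges (A_5), so the type is A_5 (the algebra sl(6)).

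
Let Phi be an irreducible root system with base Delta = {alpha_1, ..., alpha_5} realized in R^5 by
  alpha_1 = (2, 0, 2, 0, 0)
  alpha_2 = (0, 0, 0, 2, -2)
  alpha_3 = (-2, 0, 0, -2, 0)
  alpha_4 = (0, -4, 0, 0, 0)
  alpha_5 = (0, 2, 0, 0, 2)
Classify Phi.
Compute the Cartan integers a_ij = 2(alpha_i, alpha_j)/(alpha_j, alpha_j); the resulting 5x5 Cartan matrix is
[[2, 0, -1, 0, 0], [0, 2, -1, 0, -1], [-1, -1, 2, 0, 0], [0, 0, 0, 2, -2], [0, -1, 0, -1, 2]].
The roots have two lengths (squared-length ratio 2:1); the short ones are alpha_{1,2,3,5}. The associated Dynkin diagram is a chain of 5 nodes with a double edge at one end; the terminal node there is the unique long simple root (C_5), so the type is C_5 (the algebra sp(10)).

type C_5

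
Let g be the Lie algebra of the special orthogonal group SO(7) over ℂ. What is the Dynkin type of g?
B_3 (so(7))

This is so(7) with 7 odd, which has dimension 7(7-1)/2 = 21 and rank (7-1)/2 = 3. In the classification of classical Lie algebras, the orthogonal algebra so(2n+1) in an odd number of variables has type B_n; here n = 3, so the Dynkin diagram is a chain of 3 nodes with a double edge at one end; the terminal node there is the unique short simple root (B_3). Hence the type is B_3.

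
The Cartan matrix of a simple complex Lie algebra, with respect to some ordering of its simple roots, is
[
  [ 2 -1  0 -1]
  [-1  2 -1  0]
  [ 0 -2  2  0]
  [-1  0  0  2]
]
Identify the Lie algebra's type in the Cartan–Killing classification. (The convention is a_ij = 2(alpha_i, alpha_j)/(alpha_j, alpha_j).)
The matrix has rank 4 with 2's on the diagonal. Reading the off-diagonal entries as Dynkin edges (a single edge where a_ij = a_ji = -1; a double or triple edge where a_ij * a_ji = 2 or 3), the diagram is a chain of 4 nodes with a double edge at one end; the terminal node there is the unique long simple root (C_4). One simple-root ordering that puts it in standard form is (alpha_4, alpha_1, alpha_2, alpha_3). So the algebra is type C_4, i.e. sp(8).

C_4 (sp(8))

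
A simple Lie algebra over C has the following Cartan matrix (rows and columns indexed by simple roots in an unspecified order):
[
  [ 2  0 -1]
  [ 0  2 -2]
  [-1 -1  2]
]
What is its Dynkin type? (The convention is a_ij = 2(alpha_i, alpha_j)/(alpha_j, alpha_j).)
The matrix has rank 3 with 2's on the diagonal. Reading the off-diagonal entries as Dynkin edges (a single edge where a_ij = a_ji = -1; a double or triple edge where a_ij * a_ji = 2 or 3), the diagram is a chain of 3 nodes with a double edge at one end; the terminal node there is the unique long simple root (C_3). One simple-root ordering that puts it in standard form is (alpha_1, alpha_3, alpha_2). So the algebra is type C_3, i.e. sp(6).

C3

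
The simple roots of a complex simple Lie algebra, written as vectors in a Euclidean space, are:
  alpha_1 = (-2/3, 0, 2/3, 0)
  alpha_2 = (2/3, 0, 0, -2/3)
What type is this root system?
Compute the Cartan integers a_ij = 2(alpha_i, alpha_j)/(alpha_j, alpha_j); the resulting 2x2 Cartan matrix is
[[2, -1], [-1, 2]].
All simple roots have the same length, so the diagram is simply laced. The associated Dynkin diagram is a chain of 2 nodes with single edges (A_2), so the type is A_2 (the algebra sl(3)).

A2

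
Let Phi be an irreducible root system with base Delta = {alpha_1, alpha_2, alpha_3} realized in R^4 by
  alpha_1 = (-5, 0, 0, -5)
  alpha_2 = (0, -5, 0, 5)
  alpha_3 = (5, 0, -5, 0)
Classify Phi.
A_3 (sl(4))

Compute the Cartan integers a_ij = 2(alpha_i, alpha_j)/(alpha_j, alpha_j); the resulting 3x3 Cartan matrix is
[[2, -1, -1], [-1, 2, 0], [-1, 0, 2]].
All simple roots have the same length, so the diagram is simply laced. The associated Dynkin diagram is a chain of 3 nodes with single edges (A_3), so the type is A_3 (the algebra sl(4)).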